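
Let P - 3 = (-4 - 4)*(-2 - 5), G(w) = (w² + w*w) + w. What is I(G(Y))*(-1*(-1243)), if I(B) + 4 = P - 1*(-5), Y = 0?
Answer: 74580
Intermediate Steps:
G(w) = w + 2*w² (G(w) = (w² + w²) + w = 2*w² + w = w + 2*w²)
P = 59 (P = 3 + (-4 - 4)*(-2 - 5) = 3 - 8*(-7) = 3 + 56 = 59)
I(B) = 60 (I(B) = -4 + (59 - 1*(-5)) = -4 + (59 + 5) = -4 + 64 = 60)
I(G(Y))*(-1*(-1243)) = 60*(-1*(-1243)) = 60*1243 = 74580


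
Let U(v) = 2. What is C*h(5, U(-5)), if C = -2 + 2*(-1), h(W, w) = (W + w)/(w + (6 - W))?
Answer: -28/3 ≈ -9.3333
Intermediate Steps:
h(W, w) = (W + w)/(6 + w - W)
C = -4 (C = -2 - 2 = -4)
C*h(5, U(-5)) = -4*(5 + 2)/(6 + 2 - 1*5) = -4*7/(6 + 2 - 5) = -4*7/3 = -28/3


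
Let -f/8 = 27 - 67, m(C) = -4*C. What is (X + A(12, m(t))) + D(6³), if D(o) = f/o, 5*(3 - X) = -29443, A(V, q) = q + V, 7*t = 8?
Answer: 5575982/945 ≈ 5900.5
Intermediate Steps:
t = 8/7 (t = (⅐)*8 = 8/7 ≈ 1.1429)
A(V, q) = V + q
f = 320 (f = -8*(27 - 67) = -8*(-40) = 320)
X = 29458/5 (X = 3 - ⅕*(-29443) = 3 + 29443/5 = 29458/5 ≈ 5891.6)
D(o) = 320/o
(X + A(12, m(t))) + D(6³) = (29458/5 + (12 - 4*8/7)) + 320/(6³) = (29458/5 + (12 - 32/7)) + 320/216 = (29458/5 + 52/7) + 320*(1/216) = 206466/35 + 40/27 = 5575982/945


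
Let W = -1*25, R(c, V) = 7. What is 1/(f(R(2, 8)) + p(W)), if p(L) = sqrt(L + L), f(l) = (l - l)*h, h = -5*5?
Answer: -I*sqrt(2)/10 ≈ -0.14142*I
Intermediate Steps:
W = -25
h = -25
f(l) = 0 (f(l) = (l - l)*(-25) = 0*(-25) = 0)
p(L) = sqrt(2)*sqrt(L) (p(L) = sqrt(2*L) = sqrt(2)*sqrt(L))
1/(f(R(2, 8)) + p(W)) = 1/(0 + sqrt(2)*sqrt(-25)) = 1/(0 + sqrt(2)*(5*I)) = 1/(0 + 5*I*sqrt(2)) = 1/(5*I*sqrt(2)) = -I*sqrt(2)/10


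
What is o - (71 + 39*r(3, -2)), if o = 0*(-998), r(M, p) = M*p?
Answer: 163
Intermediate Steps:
o = 0
o - (71 + 39*r(3, -2)) = 0 - (71 + 39*(3*(-2))) = 0 - (71 + 39*(-6)) = 0 - (71 - 234) = 0 - 1*(-163) = 0 + 163 = 163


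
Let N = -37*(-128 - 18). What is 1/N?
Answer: 1/5402 ≈ 0.00018512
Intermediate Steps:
N = 5402 (N = -37*(-146) = 5402)
1/N = 1/5402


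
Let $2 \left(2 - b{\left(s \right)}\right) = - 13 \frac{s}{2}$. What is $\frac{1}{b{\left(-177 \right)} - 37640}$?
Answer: $- \frac{4}{152853} \approx -2.6169 \cdot 10^{-5}$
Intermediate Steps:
$b{\left(s \right)} = 2 + \frac{13 s}{4}$ ($b{\left(s \right)} = 2 - \frac{\left(-13\right) \frac{s}{2}}{2} = 2 - \frac{\left(- \frac{13}{2}\right) s}{2} = 2 + \frac{13 s}{4}$)
$\frac{1}{b{\left(-177 \right)} - 37640} = \frac{1}{\left(2 + \frac{13}{4} \left(-177\right)\right) - 37640} = \frac{1}{\left(2 - \frac{2301}{4}\right) - 37640} = \frac{1}{- \frac{2293}{4} - 37640} = \frac{1}{- \frac{152853}{4}} = - \frac{4}{152853}$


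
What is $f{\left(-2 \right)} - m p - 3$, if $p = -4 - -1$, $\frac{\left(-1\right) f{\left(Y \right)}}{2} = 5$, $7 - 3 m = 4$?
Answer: $-33$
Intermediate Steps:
$m = 1$ ($m = \frac{7}{3} - \frac{4}{3} = 1$)
$f{\left(Y \right)} = -10$ ($f{\left(Y \right)} = \left(-2\right) 5 = -10$)
$p = -3$ ($p = -4 + 1 = -3$)
$f{\left(-2 \right)} - m p - 3 = - 10 \left(-1\right) 1 \left(-3\right) - 3 = - 10 \left(\left(-1\right) \left(-3\right)\right) - 3 = \left(-10\right) 3 - 3 = -30 - 3 = -33$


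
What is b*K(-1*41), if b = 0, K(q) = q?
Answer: 0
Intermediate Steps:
b*K(-1*41) = 0*(-1*41) = 0*(-41) = 0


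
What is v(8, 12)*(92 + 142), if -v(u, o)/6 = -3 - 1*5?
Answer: 11232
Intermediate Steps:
v(u, o) = 48 (v(u, o) = -6*(-3 - 1*5) = -6*(-3 - 5) = -6*(-8) = 48)
v(8, 12)*(92 + 142) = 48*(92 + 142) = 48*234 = 11232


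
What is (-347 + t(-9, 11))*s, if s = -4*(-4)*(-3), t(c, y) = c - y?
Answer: 17616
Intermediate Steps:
s = -48 (s = 16*(-3) = -48)
(-347 + t(-9, 11))*s = (-347 + (-9 - 1*11))*(-48) = (-347 + (-9 - 11))*(-48) = (-347 - 20)*(-48) = -367*(-48) = 17616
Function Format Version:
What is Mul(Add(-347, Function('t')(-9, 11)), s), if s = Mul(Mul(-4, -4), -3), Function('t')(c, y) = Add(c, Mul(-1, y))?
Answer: 17616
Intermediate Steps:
s = -48 (s = Mul(16, -3) = -48)
Mul(Add(-347, Function('t')(-9, 11)), s) = Mul(Add(-347, Add(-9, Mul(-1, 11))), -48) = Mul(Add(-347, Add(-9, -11)), -48) = Mul(Add(-347, -20), -48) = Mul(-367, -48) = 17616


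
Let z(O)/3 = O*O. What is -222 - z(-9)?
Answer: -465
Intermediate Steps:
z(O) = 3*O² (z(O) = 3*(O*O) = 3*O²)
-222 - z(-9) = -222 - 3*(-9)² = -222 - 3*81 = -222 - 1*243 = -222 - 243 = -465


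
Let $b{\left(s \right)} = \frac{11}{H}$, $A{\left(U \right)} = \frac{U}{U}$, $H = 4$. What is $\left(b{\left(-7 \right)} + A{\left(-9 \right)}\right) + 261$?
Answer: $\frac{1059}{4} \approx 264.75$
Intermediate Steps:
$A{\left(U \right)} = 1$
$b{\left(s \right)} = \frac{11}{4}$
$\left(b{\left(-7 \right)} + A{\left(-9 \right)}\right) + 261 = \left(\frac{11}{4} + 1\right) + 261 = \frac{15}{4} + 261 = \frac{1059}{4}$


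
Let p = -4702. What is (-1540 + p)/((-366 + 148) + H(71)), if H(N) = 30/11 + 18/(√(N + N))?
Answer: 5772002368/199053751 + 3398769*√142/199053751 ≈ 29.201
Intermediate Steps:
H(N) = 30/11 + 9*√2/√N (H(N) = 30*(1/11) + 18/(√(2*N)) = 30/11 + 18/((√2*√N)) = 30/11 + 18*(√2/(2*√N)) = 30/11 + 9*√2/√N)
(-1540 + p)/((-366 + 148) + H(71)) = (-1540 - 4702)/((-366 + 148) + (30/11 + 9*√2/√71)) = -6242/(-218 + (30/11 + 9*√2*(√71/71))) = -6242/(-218 + (30/11 + 9*√142/71)) = -6242/(-2368/11 + 9*√142/71)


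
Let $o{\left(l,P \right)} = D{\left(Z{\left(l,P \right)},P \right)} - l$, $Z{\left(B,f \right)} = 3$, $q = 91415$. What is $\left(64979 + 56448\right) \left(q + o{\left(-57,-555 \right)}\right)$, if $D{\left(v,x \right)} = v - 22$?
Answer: $11104863431$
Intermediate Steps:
$D{\left(v,x \right)} = -22 + v$
$o{\left(l,P \right)} = -19 - l$ ($o{\left(l,P \right)} = \left(-22 + 3\right) - l = -19 - l$)
$\left(64979 + 56448\right) \left(q + o{\left(-57,-555 \right)}\right) = \left(64979 + 56448\right) \left(91415 - -38\right) = 121427 \left(91415 + \left(-19 + 57\right)\right) = 121427 \left(91415 + 38\right) = 121427 \cdot 91453 = 11104863431$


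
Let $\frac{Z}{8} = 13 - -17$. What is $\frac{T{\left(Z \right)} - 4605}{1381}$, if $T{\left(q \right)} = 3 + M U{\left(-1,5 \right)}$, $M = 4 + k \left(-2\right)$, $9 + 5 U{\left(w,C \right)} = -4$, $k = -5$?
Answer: $- \frac{23192}{6905} \approx -3.3587$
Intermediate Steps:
$U{\left(w,C \right)} = - \frac{13}{5}$ ($U{\left(w,C \right)} = - \frac{9}{5} + \frac{1}{5} \left(-4\right) = - \frac{9}{5} - \frac{4}{5} = - \frac{13}{5}$)
$Z = 240$ ($Z = 8 \left(13 - -17\right) = 8 \left(13 + 17\right) = 8 \cdot 30 = 240$)
$M = 14$ ($M = 4 - -10 = 4 + 10 = 14$)
$T{\left(q \right)} = - \frac{167}{5}$ ($T{\left(q \right)} = 3 + 14 \left(- \frac{13}{5}\right) = 3 - \frac{182}{5} = - \frac{167}{5}$)
$\frac{T{\left(Z \right)} - 4605}{1381} = \frac{- \frac{167}{5} - 4605}{1381} = \left(- \frac{167}{5} - 4605\right) \frac{1}{1381} = \left(- \frac{23192}{5}\right) \frac{1}{1381} = - \frac{23192}{6905}$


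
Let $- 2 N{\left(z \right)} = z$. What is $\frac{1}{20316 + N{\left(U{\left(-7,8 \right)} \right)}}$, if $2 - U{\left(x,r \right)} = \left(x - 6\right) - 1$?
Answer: $\frac{1}{20308} \approx 4.9242 \cdot 10^{-5}$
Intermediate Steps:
$U{\left(x,r \right)} = 9 - x$ ($U{\left(x,r \right)} = 2 - \left(\left(x - 6\right) - 1\right) = 2 - \left(\left(-6 + x\right) - 1\right) = 2 - \left(-7 + x\right) = 9 - x$)
$N{\left(z \right)} = - \frac{z}{2}$
$\frac{1}{20316 + N{\left(U{\left(-7,8 \right)} \right)}} = \frac{1}{20316 - \frac{9 - -7}{2}} = \frac{1}{20316 - \frac{9 + 7}{2}} = \frac{1}{20316 - 8} = \frac{1}{20308}$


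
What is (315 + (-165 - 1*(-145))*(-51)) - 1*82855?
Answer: -81520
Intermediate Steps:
(315 + (-165 - 1*(-145))*(-51)) - 1*82855 = (315 + (-165 + 145)*(-51)) - 82855 = (315 - 20*(-51)) - 82855 = (315 + 1020) - 82855 = 1335 - 82855 = -81520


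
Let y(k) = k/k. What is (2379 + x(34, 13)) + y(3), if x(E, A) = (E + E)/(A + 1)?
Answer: 16694/7 ≈ 2384.9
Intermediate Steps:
x(E, A) = 2*E/(1 + A) (x(E, A) = (2*E)/(1 + A) = 2*E/(1 + A))
y(k) = 1
(2379 + x(34, 13)) + y(3) = (2379 + 2*34/(1 + 13)) + 1 = (2379 + 2*34/14) + 1 = (2379 + 2*34*(1/14)) + 1 = (2379 + 34/7) + 1 = 16687/7 + 1 = 16694/7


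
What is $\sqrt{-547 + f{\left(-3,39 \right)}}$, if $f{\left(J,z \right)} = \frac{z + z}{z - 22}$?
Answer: $\frac{i \sqrt{156757}}{17} \approx 23.29 i$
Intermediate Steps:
$f{\left(J,z \right)} = \frac{2 z}{-22 + z}$
$\sqrt{-547 + f{\left(-3,39 \right)}} = \sqrt{-547 + 2 \cdot 39 \frac{1}{-22 + 39}} = \sqrt{-547 + 2 \cdot 39 \cdot \frac{1}{17}} = \sqrt{-547 + \frac{78}{17}} = \sqrt{- \frac{9221}{17}} = \frac{i \sqrt{156757}}{17}$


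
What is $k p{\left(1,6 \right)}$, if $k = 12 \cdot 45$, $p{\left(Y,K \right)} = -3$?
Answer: $-1620$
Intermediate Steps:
$k = 540$
$k p{\left(1,6 \right)} = 540 \left(-3\right) = -1620$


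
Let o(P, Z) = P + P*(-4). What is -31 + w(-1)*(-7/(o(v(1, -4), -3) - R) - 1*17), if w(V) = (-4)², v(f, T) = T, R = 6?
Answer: -965/3 ≈ -321.67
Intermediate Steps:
o(P, Z) = -3*P (o(P, Z) = P - 4*P = -3*P)
w(V) = 16
-31 + w(-1)*(-7/(o(v(1, -4), -3) - R) - 1*17) = -31 + 16*(-7/(-3*(-4) - 1*6) - 1*17) = -31 + 16*(-7/(12 - 6) - 17) = -31 + 16*(-7/6 - 17) = -31 + 16*(-109/6) = -31 - 872/3 = -965/3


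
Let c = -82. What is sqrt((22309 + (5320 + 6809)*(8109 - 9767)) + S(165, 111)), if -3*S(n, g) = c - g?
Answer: I*sqrt(180787578)/3 ≈ 4481.9*I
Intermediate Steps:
S(n, g) = 82/3 + g/3 (S(n, g) = -(-82 - g)/3 = 82/3 + g/3)
sqrt((22309 + (5320 + 6809)*(8109 - 9767)) + S(165, 111)) = sqrt((22309 + (5320 + 6809)*(8109 - 9767)) + (82/3 + (1/3)*111)) = sqrt((22309 + 12129*(-1658)) + (82/3 + 37)) = sqrt((22309 - 20109882) + 193/3) = sqrt(-20087573 + 193/3) = sqrt(-60262526/3) = I*sqrt(180787578)/3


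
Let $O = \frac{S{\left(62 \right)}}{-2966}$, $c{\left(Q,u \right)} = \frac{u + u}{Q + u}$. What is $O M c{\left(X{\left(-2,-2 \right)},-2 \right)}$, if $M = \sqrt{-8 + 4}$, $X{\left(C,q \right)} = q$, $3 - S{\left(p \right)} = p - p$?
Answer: $- \frac{3 i}{1483} \approx - 0.0020229 i$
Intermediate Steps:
$S{\left(p \right)} = 3$ ($S{\left(p \right)} = 3 - \left(p - p\right) = 3 - 0 = 3 + 0 = 3$)
$M = 2 i$ ($M = \sqrt{-4} = 2 i \approx 2.0 i$)
$c{\left(Q,u \right)} = \frac{2 u}{Q + u}$
$O = - \frac{3}{2966}$ ($O = \frac{3}{-2966} = 3 \left(- \frac{1}{2966}\right) = - \frac{3}{2966} \approx -0.0010115$)
$O M c{\left(X{\left(-2,-2 \right)},-2 \right)} = - \frac{3 \cdot 2 i 2 \left(-2\right) \frac{1}{-2 - 2}}{2966} = - \frac{3 \cdot 2 i 2 \left(-2\right) \frac{1}{-4}}{2966} = - \frac{3 \cdot 2 i 2 \left(-2\right) \left(- \frac{1}{4}\right)}{2966} = - \frac{3 \cdot 2 i 1}{2966} = - \frac{3 \cdot 2 i}{2966} = - \frac{3 i}{1483}$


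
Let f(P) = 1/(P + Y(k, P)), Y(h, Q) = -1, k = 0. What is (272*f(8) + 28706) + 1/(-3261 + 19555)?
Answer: 3278580923/114058 ≈ 28745.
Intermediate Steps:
f(P) = 1/(-1 + P) (f(P) = 1/(P - 1) = 1/(-1 + P))
(272*f(8) + 28706) + 1/(-3261 + 19555) = (272/(-1 + 8) + 28706) + 1/(-3261 + 19555) = (272/7 + 28706) + 1/16294 = 201214/7 + 1/16294 = 3278580923/114058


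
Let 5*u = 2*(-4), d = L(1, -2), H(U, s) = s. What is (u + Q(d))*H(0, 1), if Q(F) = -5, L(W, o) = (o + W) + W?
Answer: -33/5 ≈ -6.6000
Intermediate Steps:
L(W, o) = o + 2*W (L(W, o) = (W + o) + W = o + 2*W)
d = 0 (d = -2 + 2*1 = -2 + 2 = 0)
u = -8/5 (u = (2*(-4))/5 = (⅕)*(-8) = -8/5 ≈ -1.6000)
(u + Q(d))*H(0, 1) = (-8/5 - 5)*1 = -33/5*1 = -33/5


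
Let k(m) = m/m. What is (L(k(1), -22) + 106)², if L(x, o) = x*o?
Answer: 7056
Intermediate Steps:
k(m) = 1
L(x, o) = o*x
(L(k(1), -22) + 106)² = (-22*1 + 106)² = (-22 + 106)² = 84² = 7056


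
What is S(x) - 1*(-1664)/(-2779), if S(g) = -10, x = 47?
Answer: -29454/2779 ≈ -10.599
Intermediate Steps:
S(x) - 1*(-1664)/(-2779) = -10 - 1*(-1664)/(-2779) = -10 + 1664*(-1/2779) = -10 - 1664/2779 = -29454/2779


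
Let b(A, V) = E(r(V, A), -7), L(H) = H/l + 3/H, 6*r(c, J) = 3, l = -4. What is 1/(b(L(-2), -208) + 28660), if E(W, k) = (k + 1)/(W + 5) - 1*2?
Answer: 11/315226 ≈ 3.4896e-5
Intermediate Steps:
r(c, J) = ½ (r(c, J) = (⅙)*3 = ½)
L(H) = 3/H - H/4 (L(H) = H/(-4) + 3/H = H*(-¼) + 3/H = -H/4 + 3/H = 3/H - H/4)
E(W, k) = -2 + (1 + k)/(5 + W) (E(W, k) = (1 + k)/(5 + W) - 2 = -2 + (1 + k)/(5 + W))
b(A, V) = -34/11 (b(A, V) = (-9 - 7 - 2*½)/(5 + ½) = (-9 - 7 - 1)/(11/2) = (2/11)*(-17) = -34/11)
1/(b(L(-2), -208) + 28660) = 1/(-34/11 + 28660) = 1/(315226/11) = 11/315226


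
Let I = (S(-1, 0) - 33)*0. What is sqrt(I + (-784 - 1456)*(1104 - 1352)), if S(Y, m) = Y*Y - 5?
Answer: 16*sqrt(2170) ≈ 745.33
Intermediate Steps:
S(Y, m) = -5 + Y**2 (S(Y, m) = Y**2 - 5 = -5 + Y**2)
I = 0 (I = ((-5 + (-1)**2) - 33)*0 = ((-5 + 1) - 33)*0 = (-4 - 33)*0 = -37*0 = 0)
sqrt(I + (-784 - 1456)*(1104 - 1352)) = sqrt(0 + (-784 - 1456)*(1104 - 1352)) = sqrt(0 - 2240*(-248)) = sqrt(0 + 555520) = sqrt(555520) = 16*sqrt(2170)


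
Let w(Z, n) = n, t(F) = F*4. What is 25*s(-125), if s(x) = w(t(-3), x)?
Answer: -3125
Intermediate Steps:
t(F) = 4*F
s(x) = x
25*s(-125) = 25*(-125) = -3125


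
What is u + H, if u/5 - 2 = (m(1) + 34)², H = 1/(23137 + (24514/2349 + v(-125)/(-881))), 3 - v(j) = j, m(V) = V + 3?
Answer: 346335803069919/47902600415 ≈ 7230.0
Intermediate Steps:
m(V) = 3 + V
v(j) = 3 - j
H = 2069469/47902600415 (H = 1/(23137 + (24514/2349 + (3 - 1*(-125))/(-881))) = 1/(23137 + (24514*(1/2349) + (3 + 125)*(-1/881))) = 1/(23137 + (24514/2349 + 128*(-1/881))) = 1/(23137 + (24514/2349 - 128/881)) = 1/(23137 + 21296162/2069469) = 1/(47902600415/2069469) = 2069469/47902600415 ≈ 4.3202e-5)
u = 7230 (u = 10 + 5*((3 + 1) + 34)² = 10 + 5*(4 + 34)² = 10 + 5*38² = 10 + 5*1444 = 10 + 7220 = 7230)
u + H = 7230 + 2069469/47902600415 = 346335803069919/47902600415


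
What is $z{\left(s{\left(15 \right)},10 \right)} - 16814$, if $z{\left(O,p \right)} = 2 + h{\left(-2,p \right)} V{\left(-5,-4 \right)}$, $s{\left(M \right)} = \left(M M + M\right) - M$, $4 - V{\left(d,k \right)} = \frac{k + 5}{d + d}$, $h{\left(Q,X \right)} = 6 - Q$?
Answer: $- \frac{83896}{5} \approx -16779.0$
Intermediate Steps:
$V{\left(d,k \right)} = 4 - \frac{5 + k}{2 d}$ ($V{\left(d,k \right)} = 4 - \frac{k + 5}{d + d} = 4 - \frac{5 + k}{2 d}$)
$s{\left(M \right)} = M^{2}$ ($s{\left(M \right)} = \left(M^{2} + M\right) - M = \left(M + M^{2}\right) - M = M^{2}$)
$z{\left(O,p \right)} = \frac{174}{5}$ ($z{\left(O,p \right)} = 2 + \left(6 - -2\right) \frac{-5 - -4 + 8 \left(-5\right)}{2 \left(-5\right)} = 2 + \left(6 + 2\right) \frac{1}{2} \left(- \frac{1}{5}\right) \left(-5 + 4 - 40\right) = 2 + 8 \cdot \frac{1}{2} \left(- \frac{1}{5}\right) \left(-41\right) = 2 + 8 \cdot \frac{41}{10} = 2 + \frac{164}{5} = \frac{174}{5}$)
$z{\left(s{\left(15 \right)},10 \right)} - 16814 = \frac{174}{5} - 16814 = - \frac{83896}{5}$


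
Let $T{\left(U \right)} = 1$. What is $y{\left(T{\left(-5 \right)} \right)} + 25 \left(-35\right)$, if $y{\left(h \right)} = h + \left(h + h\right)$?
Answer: $-872$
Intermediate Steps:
$y{\left(h \right)} = 3 h$ ($y{\left(h \right)} = h + 2 h = 3 h$)
$y{\left(T{\left(-5 \right)} \right)} + 25 \left(-35\right) = 3 \cdot 1 + 25 \left(-35\right) = 3 - 875 = -872$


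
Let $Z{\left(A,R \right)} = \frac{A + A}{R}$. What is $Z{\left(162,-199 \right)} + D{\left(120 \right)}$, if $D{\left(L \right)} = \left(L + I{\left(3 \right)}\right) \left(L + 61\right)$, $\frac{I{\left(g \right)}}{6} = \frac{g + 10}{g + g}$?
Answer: $\frac{4790203}{199} \approx 24071.0$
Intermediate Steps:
$I{\left(g \right)} = \frac{3 \left(10 + g\right)}{g}$ ($I{\left(g \right)} = 6 \frac{g + 10}{g + g} = 6 \frac{10 + g}{2 g} = \frac{3 \left(10 + g\right)}{g}$)
$Z{\left(A,R \right)} = \frac{2 A}{R}$
$D{\left(L \right)} = \left(13 + L\right) \left(61 + L\right)$ ($D{\left(L \right)} = \left(L + \left(3 + \frac{30}{3}\right)\right) \left(L + 61\right) = \left(L + \left(3 + 30 \cdot \frac{1}{3}\right)\right) \left(61 + L\right) = \left(L + \left(3 + 10\right)\right) \left(61 + L\right) = \left(L + 13\right) \left(61 + L\right) = \left(13 + L\right) \left(61 + L\right)$)
$Z{\left(162,-199 \right)} + D{\left(120 \right)} = 2 \cdot 162 \frac{1}{-199} + \left(793 + 120^{2} + 74 \cdot 120\right) = 2 \cdot 162 \left(- \frac{1}{199}\right) + \left(793 + 14400 + 8880\right) = - \frac{324}{199} + 24073 = \frac{4790203}{199}$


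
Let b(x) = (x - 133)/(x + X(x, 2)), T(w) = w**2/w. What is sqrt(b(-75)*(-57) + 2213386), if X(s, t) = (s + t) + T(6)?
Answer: sqrt(11157257938)/71 ≈ 1487.7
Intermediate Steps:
T(w) = w
X(s, t) = 6 + s + t (X(s, t) = (s + t) + 6 = 6 + s + t)
b(x) = (-133 + x)/(8 + 2*x) (b(x) = (x - 133)/(x + (6 + x + 2)) = (-133 + x)/(x + (8 + x)) = (-133 + x)/(8 + 2*x))
sqrt(b(-75)*(-57) + 2213386) = sqrt(((-133 - 75)/(2*(4 - 75)))*(-57) + 2213386) = sqrt(((1/2)*(-208)/(-71))*(-57) + 2213386) = sqrt(((1/2)*(-1/71)*(-208))*(-57) + 2213386) = sqrt((104/71)*(-57) + 2213386) = sqrt(-5928/71 + 2213386) = sqrt(157144478/71) = sqrt(11157257938)/71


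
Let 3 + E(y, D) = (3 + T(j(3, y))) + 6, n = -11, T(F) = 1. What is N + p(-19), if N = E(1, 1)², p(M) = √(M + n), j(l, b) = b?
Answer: 49 + I*√30 ≈ 49.0 + 5.4772*I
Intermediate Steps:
p(M) = √(-11 + M) (p(M) = √(M - 11) = √(-11 + M))
E(y, D) = 7 (E(y, D) = -3 + ((3 + 1) + 6) = -3 + (4 + 6) = -3 + 10 = 7)
N = 49 (N = 7² = 49)
N + p(-19) = 49 + √(-11 - 19) = 49 + √(-30) = 49 + I*√30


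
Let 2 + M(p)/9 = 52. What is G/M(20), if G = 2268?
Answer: 126/25 ≈ 5.0400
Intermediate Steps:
M(p) = 450 (M(p) = -18 + 9*52 = -18 + 468 = 450)
G/M(20) = 2268/450 = 2268*(1/450) = 126/25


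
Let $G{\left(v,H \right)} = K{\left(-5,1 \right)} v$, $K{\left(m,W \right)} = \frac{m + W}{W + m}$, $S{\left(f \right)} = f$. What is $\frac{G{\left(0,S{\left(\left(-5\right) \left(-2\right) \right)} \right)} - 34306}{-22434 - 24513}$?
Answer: $\frac{34306}{46947} \approx 0.73074$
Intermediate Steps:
$K{\left(m,W \right)} = 1$ ($K{\left(m,W \right)} = \frac{W + m}{W + m} = 1$)
$G{\left(v,H \right)} = v$ ($G{\left(v,H \right)} = 1 v = v$)
$\frac{G{\left(0,S{\left(\left(-5\right) \left(-2\right) \right)} \right)} - 34306}{-22434 - 24513} = \frac{0 - 34306}{-22434 - 24513} = - \frac{34306}{-46947} = \left(-34306\right) \left(- \frac{1}{46947}\right) = \frac{34306}{46947}$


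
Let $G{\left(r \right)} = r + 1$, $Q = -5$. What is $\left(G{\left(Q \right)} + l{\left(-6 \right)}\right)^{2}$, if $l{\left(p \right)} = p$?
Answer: $100$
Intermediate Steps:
$G{\left(r \right)} = 1 + r$
$\left(G{\left(Q \right)} + l{\left(-6 \right)}\right)^{2} = \left(\left(1 - 5\right) - 6\right)^{2} = \left(-4 - 6\right)^{2} = \left(-10\right)^{2} = 100$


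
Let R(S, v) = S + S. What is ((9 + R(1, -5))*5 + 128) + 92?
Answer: 275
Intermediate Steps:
R(S, v) = 2*S
((9 + R(1, -5))*5 + 128) + 92 = ((9 + 2*1)*5 + 128) + 92 = ((9 + 2)*5 + 128) + 92 = (11*5 + 128) + 92 = (55 + 128) + 92 = 183 + 92 = 275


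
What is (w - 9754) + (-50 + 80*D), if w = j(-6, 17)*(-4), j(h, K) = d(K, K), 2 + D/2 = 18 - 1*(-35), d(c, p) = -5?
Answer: -1624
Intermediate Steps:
D = 102 (D = -4 + 2*(18 - 1*(-35)) = -4 + 2*(18 + 35) = -4 + 2*53 = -4 + 106 = 102)
j(h, K) = -5
w = 20 (w = -5*(-4) = 20)
(w - 9754) + (-50 + 80*D) = (20 - 9754) + (-50 + 80*102) = -9734 + (-50 + 8160) = -9734 + 8110 = -1624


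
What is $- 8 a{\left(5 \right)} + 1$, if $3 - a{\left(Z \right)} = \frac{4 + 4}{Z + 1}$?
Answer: $- \frac{37}{3} \approx -12.333$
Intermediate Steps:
$a{\left(Z \right)} = 3 - \frac{8}{1 + Z}$ ($a{\left(Z \right)} = 3 - \frac{4 + 4}{Z + 1} = 3 - \frac{8}{1 + Z}$)
$- 8 a{\left(5 \right)} + 1 = - 8 \frac{-5 + 3 \cdot 5}{1 + 5} + 1 = - 8 \frac{-5 + 15}{6} + 1 = - 8 \cdot \frac{1}{6} \cdot 10 + 1 = \left(-8\right) \frac{5}{3} + 1 = - \frac{40}{3} + 1 = - \frac{37}{3}$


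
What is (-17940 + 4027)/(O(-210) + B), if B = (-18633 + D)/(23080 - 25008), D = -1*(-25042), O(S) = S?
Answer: 26824264/411289 ≈ 65.220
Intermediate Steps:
D = 25042
B = -6409/1928 (B = (-18633 + 25042)/(23080 - 25008) = 6409/(-1928) = 6409*(-1/1928) = -6409/1928 ≈ -3.3242)
(-17940 + 4027)/(O(-210) + B) = (-17940 + 4027)/(-210 - 6409/1928) = -13913/(-411289/1928) = -13913*(-1928/411289) = 26824264/411289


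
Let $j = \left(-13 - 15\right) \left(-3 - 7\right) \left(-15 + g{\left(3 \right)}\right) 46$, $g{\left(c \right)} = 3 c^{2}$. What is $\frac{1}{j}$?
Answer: $\frac{1}{154560} \approx 6.47 \cdot 10^{-6}$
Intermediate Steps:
$j = 154560$ ($j = \left(-13 - 15\right) \left(-3 - 7\right) \left(-15 + 3 \cdot 3^{2}\right) 46 = \left(-28\right) \left(-10\right) \left(-15 + 3 \cdot 9\right) 46 = 280 \left(-15 + 27\right) 46 = 280 \cdot 12 \cdot 46 = 3360 \cdot 46 = 154560$)
$\frac{1}{j} = \frac{1}{154560}$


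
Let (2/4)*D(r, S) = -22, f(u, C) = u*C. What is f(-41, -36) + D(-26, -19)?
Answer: 1432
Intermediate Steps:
f(u, C) = C*u
D(r, S) = -44 (D(r, S) = 2*(-22) = -44)
f(-41, -36) + D(-26, -19) = -36*(-41) - 44 = 1476 - 44 = 1432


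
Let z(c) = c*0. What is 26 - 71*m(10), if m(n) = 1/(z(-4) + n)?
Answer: 189/10 ≈ 18.900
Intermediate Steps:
z(c) = 0
m(n) = 1/n (m(n) = 1/(0 + n) = 1/n)
26 - 71*m(10) = 26 - 71/10 = 189/10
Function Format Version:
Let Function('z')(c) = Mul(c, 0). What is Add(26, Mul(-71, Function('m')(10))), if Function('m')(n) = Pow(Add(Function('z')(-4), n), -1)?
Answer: Rational(189, 10) ≈ 18.900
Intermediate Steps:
Function('z')(c) = 0
Function('m')(n) = Pow(n, -1) (Function('m')(n) = Pow(Add(0, n), -1) = Pow(n, -1))
Add(26, Mul(-71, Function('m')(10))) = Add(26, Mul(-71, Pow(10, -1))) = Add(26, Mul(-71, Rational(1, 10))) = Add(26, Rational(-71, 10)) = Rational(189, 10)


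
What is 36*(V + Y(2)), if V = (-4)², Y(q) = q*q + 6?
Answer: 936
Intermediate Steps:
Y(q) = 6 + q² (Y(q) = q² + 6 = 6 + q²)
V = 16
36*(V + Y(2)) = 36*(16 + (6 + 2²)) = 36*(16 + (6 + 4)) = 36*(16 + 10) = 36*26 = 936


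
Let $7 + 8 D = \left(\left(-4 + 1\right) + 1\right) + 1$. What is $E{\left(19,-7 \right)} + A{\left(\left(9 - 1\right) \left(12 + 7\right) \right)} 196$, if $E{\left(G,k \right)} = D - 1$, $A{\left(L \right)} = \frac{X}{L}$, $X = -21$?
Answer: $- \frac{1105}{38} \approx -29.079$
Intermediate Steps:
$D = -1$ ($D = - \frac{7}{8} + \frac{\left(\left(-4 + 1\right) + 1\right) + 1}{8} = - \frac{7}{8} + \frac{\left(-3 + 1\right) + 1}{8} = - \frac{7}{8} + \frac{-2 + 1}{8} = - \frac{7}{8} + \frac{1}{8} \left(-1\right) = - \frac{7}{8} - \frac{1}{8} = -1$)
$A{\left(L \right)} = - \frac{21}{L}$
$E{\left(G,k \right)} = -2$ ($E{\left(G,k \right)} = -1 - 1 = -2$)
$E{\left(19,-7 \right)} + A{\left(\left(9 - 1\right) \left(12 + 7\right) \right)} 196 = -2 + - \frac{21}{\left(9 - 1\right) \left(12 + 7\right)} 196 = -2 + - \frac{21}{8 \cdot 19} \cdot 196 = -2 + - \frac{21}{152} \cdot 196 = -2 + \left(-21\right) \frac{1}{152} \cdot 196 = -2 - \frac{1029}{38} = - \frac{1105}{38}$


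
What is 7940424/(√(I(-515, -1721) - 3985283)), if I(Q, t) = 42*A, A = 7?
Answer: -7940424*I*√3984989/3984989 ≈ -3977.7*I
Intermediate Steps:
I(Q, t) = 294 (I(Q, t) = 42*7 = 294)
7940424/(√(I(-515, -1721) - 3985283)) = 7940424/(√(294 - 3985283)) = 7940424/(√(-3984989)) = 7940424/((I*√3984989)) = 7940424*(-I*√3984989/3984989) = -7940424*I*√3984989/3984989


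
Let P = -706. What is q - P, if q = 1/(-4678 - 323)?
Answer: 3530705/5001 ≈ 706.00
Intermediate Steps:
q = -1/5001 (q = 1/(-5001) = -1/5001 ≈ -0.00019996)
q - P = -1/5001 - 1*(-706) = -1/5001 + 706 = 3530705/5001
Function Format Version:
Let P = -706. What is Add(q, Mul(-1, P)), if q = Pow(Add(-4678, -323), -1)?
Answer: Rational(3530705, 5001) ≈ 706.00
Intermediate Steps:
q = Rational(-1, 5001) (q = Pow(-5001, -1) = Rational(-1, 5001) ≈ -0.00019996)
Add(q, Mul(-1, P)) = Add(Rational(-1, 5001), Mul(-1, -706)) = Add(Rational(-1, 5001), 706) = Rational(3530705, 5001)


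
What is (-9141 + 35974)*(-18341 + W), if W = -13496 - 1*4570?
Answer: -976909031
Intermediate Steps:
W = -18066 (W = -13496 - 4570 = -18066)
(-9141 + 35974)*(-18341 + W) = (-9141 + 35974)*(-18341 - 18066) = 26833*(-36407) = -976909031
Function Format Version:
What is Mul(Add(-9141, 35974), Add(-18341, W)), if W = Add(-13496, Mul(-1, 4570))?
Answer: -976909031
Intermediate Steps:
W = -18066 (W = Add(-13496, -4570) = -18066)
Mul(Add(-9141, 35974), Add(-18341, W)) = Mul(Add(-9141, 35974), Add(-18341, -18066)) = Mul(26833, -36407) = -976909031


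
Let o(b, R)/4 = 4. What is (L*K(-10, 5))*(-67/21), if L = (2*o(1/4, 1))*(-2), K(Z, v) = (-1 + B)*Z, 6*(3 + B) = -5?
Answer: 621760/63 ≈ 9869.2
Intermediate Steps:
o(b, R) = 16 (o(b, R) = 4*4 = 16)
B = -23/6 (B = -3 + (1/6)*(-5) = -3 - 5/6 = -23/6 ≈ -3.8333)
K(Z, v) = -29*Z/6 (K(Z, v) = (-1 - 23/6)*Z = -29*Z/6)
L = -64 (L = (2*16)*(-2) = 32*(-2) = -64)
(L*K(-10, 5))*(-67/21) = (-(-928)*(-10)/3)*(-67/21) = (-64*145/3)*(-67*1/21) = -9280/3*(-67/21) = 621760/63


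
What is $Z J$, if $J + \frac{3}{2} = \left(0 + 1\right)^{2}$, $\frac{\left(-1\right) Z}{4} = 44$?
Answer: $88$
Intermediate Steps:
$Z = -176$ ($Z = \left(-4\right) 44 = -176$)
$J = - \frac{1}{2}$ ($J = - \frac{3}{2} + \left(0 + 1\right)^{2} = - \frac{3}{2} + 1^{2} = - \frac{3}{2} + 1 = - \frac{1}{2} \approx -0.5$)
$Z J = \left(-176\right) \left(- \frac{1}{2}\right) = 88$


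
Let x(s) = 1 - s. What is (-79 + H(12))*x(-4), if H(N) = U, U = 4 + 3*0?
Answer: -375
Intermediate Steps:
U = 4 (U = 4 + 0 = 4)
H(N) = 4
(-79 + H(12))*x(-4) = (-79 + 4)*(1 - 1*(-4)) = -75*(1 + 4) = -75*5 = -375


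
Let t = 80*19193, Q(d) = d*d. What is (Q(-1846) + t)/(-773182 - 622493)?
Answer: -4943156/1395675 ≈ -3.5418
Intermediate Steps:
Q(d) = d**2
t = 1535440
(Q(-1846) + t)/(-773182 - 622493) = ((-1846)**2 + 1535440)/(-773182 - 622493) = (3407716 + 1535440)/(-1395675) = 4943156*(-1/1395675) = -4943156/1395675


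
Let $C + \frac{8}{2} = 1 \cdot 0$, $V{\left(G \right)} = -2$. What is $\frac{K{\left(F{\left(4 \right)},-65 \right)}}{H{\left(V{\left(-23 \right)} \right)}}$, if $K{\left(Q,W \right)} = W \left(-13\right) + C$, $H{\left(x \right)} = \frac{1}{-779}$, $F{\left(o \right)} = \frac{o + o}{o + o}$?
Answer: $-655139$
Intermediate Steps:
$F{\left(o \right)} = 1$ ($F{\left(o \right)} = \frac{2 o}{2 o} = 2 o \frac{1}{2 o} = 1$)
$H{\left(x \right)} = - \frac{1}{779}$
$C = -4$ ($C = -4 + 1 \cdot 0 = -4 + 0 = -4$)
$K{\left(Q,W \right)} = -4 - 13 W$ ($K{\left(Q,W \right)} = W \left(-13\right) - 4 = - 13 W - 4 = -4 - 13 W$)
$\frac{K{\left(F{\left(4 \right)},-65 \right)}}{H{\left(V{\left(-23 \right)} \right)}} = \frac{-4 - -845}{- \frac{1}{779}} = \left(-4 + 845\right) \left(-779\right) = 841 \left(-779\right) = -655139$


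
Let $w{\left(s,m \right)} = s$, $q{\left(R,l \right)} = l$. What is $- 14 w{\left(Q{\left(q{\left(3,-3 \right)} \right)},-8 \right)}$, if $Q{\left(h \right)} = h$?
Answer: $42$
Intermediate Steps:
$- 14 w{\left(Q{\left(q{\left(3,-3 \right)} \right)},-8 \right)} = \left(-14\right) \left(-3\right) = 42$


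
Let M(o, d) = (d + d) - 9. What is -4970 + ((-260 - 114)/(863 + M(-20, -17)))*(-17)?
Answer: -2034521/410 ≈ -4962.3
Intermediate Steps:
M(o, d) = -9 + 2*d (M(o, d) = 2*d - 9 = -9 + 2*d)
-4970 + ((-260 - 114)/(863 + M(-20, -17)))*(-17) = -4970 + ((-260 - 114)/(863 + (-9 + 2*(-17))))*(-17) = -4970 - 374/(863 + (-9 - 34))*(-17) = -4970 - 374/(863 - 43)*(-17) = -4970 - 374/820*(-17) = -4970 - 374*1/820*(-17) = -4970 - 187/410*(-17) = -4970 + 3179/410 = -2034521/410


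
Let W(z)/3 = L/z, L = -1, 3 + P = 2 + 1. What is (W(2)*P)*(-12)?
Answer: 0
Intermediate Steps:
P = 0 (P = -3 + (2 + 1) = -3 + 3 = 0)
W(z) = -3/z (W(z) = 3*(-1/z) = -3/z)
(W(2)*P)*(-12) = (-3/2*0)*(-12) = (-3*1/2*0)*(-12) = -3/2*0*(-12) = 0*(-12) = 0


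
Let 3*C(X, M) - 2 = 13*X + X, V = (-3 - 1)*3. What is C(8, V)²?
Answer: 1444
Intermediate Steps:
V = -12 (V = -4*3 = -12)
C(X, M) = ⅔ + 14*X/3 (C(X, M) = ⅔ + (13*X + X)/3 = ⅔ + (14*X)/3 = ⅔ + 14*X/3)
C(8, V)² = (⅔ + (14/3)*8)² = (⅔ + 112/3)² = 38² = 1444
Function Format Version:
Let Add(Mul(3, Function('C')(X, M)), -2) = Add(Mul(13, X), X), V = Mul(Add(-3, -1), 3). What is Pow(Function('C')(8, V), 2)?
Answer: 1444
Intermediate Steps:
V = -12 (V = Mul(-4, 3) = -12)
Function('C')(X, M) = Add(Rational(2, 3), Mul(Rational(14, 3), X)) (Function('C')(X, M) = Add(Rational(2, 3), Mul(Rational(1, 3), Add(Mul(13, X), X))) = Add(Rational(2, 3), Mul(Rational(1, 3), Mul(14, X))) = Add(Rational(2, 3), Mul(Rational(14, 3), X)))
Pow(Function('C')(8, V), 2) = Pow(Add(Rational(2, 3), Mul(Rational(14, 3), 8)), 2) = Pow(Add(Rational(2, 3), Rational(112, 3)), 2) = Pow(38, 2) = 1444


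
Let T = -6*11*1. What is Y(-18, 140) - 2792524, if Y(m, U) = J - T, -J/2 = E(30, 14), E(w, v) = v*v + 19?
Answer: -2792888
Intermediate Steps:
T = -66 (T = -66*1 = -66)
E(w, v) = 19 + v² (E(w, v) = v² + 19 = 19 + v²)
J = -430 (J = -2*(19 + 14²) = -2*(19 + 196) = -2*215 = -430)
Y(m, U) = -364 (Y(m, U) = -430 - 1*(-66) = -430 + 66 = -364)
Y(-18, 140) - 2792524 = -364 - 2792524 = -2792888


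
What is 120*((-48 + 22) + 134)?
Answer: 12960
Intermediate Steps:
120*((-48 + 22) + 134) = 120*(-26 + 134) = 120*108 = 12960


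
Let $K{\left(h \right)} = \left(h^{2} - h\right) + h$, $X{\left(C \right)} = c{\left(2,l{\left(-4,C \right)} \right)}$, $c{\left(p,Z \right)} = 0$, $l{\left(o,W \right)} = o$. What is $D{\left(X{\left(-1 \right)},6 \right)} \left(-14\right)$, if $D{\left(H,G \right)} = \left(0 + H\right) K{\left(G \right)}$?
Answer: $0$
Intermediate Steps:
$X{\left(C \right)} = 0$
$K{\left(h \right)} = h^{2}$
$D{\left(H,G \right)} = H G^{2}$ ($D{\left(H,G \right)} = \left(0 + H\right) G^{2} = H G^{2}$)
$D{\left(X{\left(-1 \right)},6 \right)} \left(-14\right) = 0 \cdot 6^{2} \left(-14\right) = 0 \cdot 36 \left(-14\right) = 0 \left(-14\right) = 0$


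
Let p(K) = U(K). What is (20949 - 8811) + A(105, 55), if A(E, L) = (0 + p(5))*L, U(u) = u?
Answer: 12413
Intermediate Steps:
p(K) = K
A(E, L) = 5*L (A(E, L) = (0 + 5)*L = 5*L)
(20949 - 8811) + A(105, 55) = (20949 - 8811) + 5*55 = 12138 + 275 = 12413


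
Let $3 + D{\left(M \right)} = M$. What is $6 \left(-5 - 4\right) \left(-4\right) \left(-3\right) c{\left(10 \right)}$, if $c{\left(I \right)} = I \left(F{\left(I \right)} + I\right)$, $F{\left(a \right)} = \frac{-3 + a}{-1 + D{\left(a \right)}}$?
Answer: $-72360$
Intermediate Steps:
$D{\left(M \right)} = -3 + M$
$F{\left(a \right)} = \frac{-3 + a}{-4 + a}$ ($F{\left(a \right)} = \frac{-3 + a}{-1 + \left(-3 + a\right)} = \frac{-3 + a}{-4 + a}$)
$c{\left(I \right)} = I \left(I + \frac{-3 + I}{-4 + I}\right)$ ($c{\left(I \right)} = I \left(\frac{-3 + I}{-4 + I} + I\right) = I \left(I + \frac{-3 + I}{-4 + I}\right)$)
$6 \left(-5 - 4\right) \left(-4\right) \left(-3\right) c{\left(10 \right)} = 6 \left(-5 - 4\right) \left(-4\right) \left(-3\right) \frac{10 \left(-3 + 10 + 10 \left(-4 + 10\right)\right)}{-4 + 10} = 6 \left(-9\right) \left(-4\right) \left(-3\right) \frac{10 \left(-3 + 10 + 10 \cdot 6\right)}{6} = \left(-54\right) \left(-4\right) \left(-3\right) 10 \cdot \frac{1}{6} \left(-3 + 10 + 60\right) = 216 \left(-3\right) 10 \cdot \frac{1}{6} \cdot 67 = \left(-648\right) \frac{335}{3} = -72360$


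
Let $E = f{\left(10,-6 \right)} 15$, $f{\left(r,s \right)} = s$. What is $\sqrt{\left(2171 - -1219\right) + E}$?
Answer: $10 \sqrt{33} \approx 57.446$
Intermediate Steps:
$E = -90$ ($E = \left(-6\right) 15 = -90$)
$\sqrt{\left(2171 - -1219\right) + E} = \sqrt{\left(2171 - -1219\right) - 90} = \sqrt{\left(2171 + 1219\right) - 90} = \sqrt{3390 - 90} = \sqrt{3300} = 10 \sqrt{33}$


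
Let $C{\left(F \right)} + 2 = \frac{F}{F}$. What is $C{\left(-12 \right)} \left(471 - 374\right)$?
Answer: $-97$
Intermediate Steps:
$C{\left(F \right)} = -1$ ($C{\left(F \right)} = -2 + \frac{F}{F} = -2 + 1 = -1$)
$C{\left(-12 \right)} \left(471 - 374\right) = - (471 - 374) = \left(-1\right) 97 = -97$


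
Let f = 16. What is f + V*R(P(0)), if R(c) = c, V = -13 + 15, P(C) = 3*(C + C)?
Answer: 16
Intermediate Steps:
P(C) = 6*C (P(C) = 3*(2*C) = 6*C)
V = 2
f + V*R(P(0)) = 16 + 2*(6*0) = 16 + 2*0 = 16 + 0 = 16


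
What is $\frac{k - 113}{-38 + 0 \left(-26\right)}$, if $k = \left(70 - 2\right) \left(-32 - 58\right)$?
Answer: $\frac{6233}{38} \approx 164.03$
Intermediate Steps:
$k = -6120$ ($k = 68 \left(-90\right) = -6120$)
$\frac{k - 113}{-38 + 0 \left(-26\right)} = \frac{-6120 - 113}{-38 + 0 \left(-26\right)} = \frac{1}{-38 + 0} \left(-6233\right) = \frac{1}{-38} \left(-6233\right) = \left(- \frac{1}{38}\right) \left(-6233\right) = \frac{6233}{38}$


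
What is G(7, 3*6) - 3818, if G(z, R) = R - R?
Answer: -3818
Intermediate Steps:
G(z, R) = 0
G(7, 3*6) - 3818 = 0 - 3818 = -3818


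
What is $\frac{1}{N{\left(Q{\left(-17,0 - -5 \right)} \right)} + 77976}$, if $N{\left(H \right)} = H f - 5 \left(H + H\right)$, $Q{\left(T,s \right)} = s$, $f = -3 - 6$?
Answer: $\frac{1}{77881} \approx 1.284 \cdot 10^{-5}$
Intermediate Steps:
$f = -9$ ($f = -3 - 6 = -9$)
$N{\left(H \right)} = - 19 H$ ($N{\left(H \right)} = H \left(-9\right) - 5 \left(H + H\right) = - 9 H - 5 \cdot 2 H = - 9 H - 10 H = - 19 H$)
$\frac{1}{N{\left(Q{\left(-17,0 - -5 \right)} \right)} + 77976} = \frac{1}{- 19 \left(0 - -5\right) + 77976} = \frac{1}{- 19 \left(0 + 5\right) + 77976} = \frac{1}{\left(-19\right) 5 + 77976} = \frac{1}{-95 + 77976} = \frac{1}{77881}$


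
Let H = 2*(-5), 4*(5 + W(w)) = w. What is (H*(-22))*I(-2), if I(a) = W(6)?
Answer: -770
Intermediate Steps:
W(w) = -5 + w/4
H = -10
I(a) = -7/2 (I(a) = -5 + (¼)*6 = -5 + 3/2 = -7/2)
(H*(-22))*I(-2) = -10*(-22)*(-7/2) = 220*(-7/2) = -770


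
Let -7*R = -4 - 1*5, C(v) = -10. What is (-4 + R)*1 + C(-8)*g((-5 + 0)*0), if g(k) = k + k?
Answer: -19/7 ≈ -2.7143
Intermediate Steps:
g(k) = 2*k
R = 9/7 (R = -(-4 - 1*5)/7 = -(-4 - 5)/7 = -⅐*(-9) = 9/7 ≈ 1.2857)
(-4 + R)*1 + C(-8)*g((-5 + 0)*0) = (-4 + 9/7)*1 - 20*(-5 + 0)*0 = -19/7*1 - 20*(-5*0) = -19/7 - 20*0 = -19/7 - 10*0 = -19/7 + 0 = -19/7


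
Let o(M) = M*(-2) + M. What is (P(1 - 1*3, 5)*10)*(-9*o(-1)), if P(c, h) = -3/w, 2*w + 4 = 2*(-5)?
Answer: -270/7 ≈ -38.571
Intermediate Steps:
w = -7 (w = -2 + (2*(-5))/2 = -2 + (1/2)*(-10) = -2 - 5 = -7)
o(M) = -M (o(M) = -2*M + M = -M)
P(c, h) = 3/7 (P(c, h) = -3/(-7) = -3*(-1/7) = 3/7)
(P(1 - 1*3, 5)*10)*(-9*o(-1)) = ((3/7)*10)*(-(-9)*(-1)) = 30*(-9*1)/7 = (30/7)*(-9) = -270/7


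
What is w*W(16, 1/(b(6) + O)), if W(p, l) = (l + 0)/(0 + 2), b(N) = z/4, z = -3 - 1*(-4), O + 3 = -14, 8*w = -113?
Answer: 113/268 ≈ 0.42164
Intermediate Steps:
w = -113/8 (w = (⅛)*(-113) = -113/8 ≈ -14.125)
O = -17 (O = -3 - 14 = -17)
z = 1 (z = -3 + 4 = 1)
b(N) = ¼ (b(N) = 1/4 = 1*(¼) = ¼)
W(p, l) = l/2
w*W(16, 1/(b(6) + O)) = -113/(16*(¼ - 17)) = -113/(16*(-67/4)) = -113*(-4)/(16*67) = -113/8*(-2/67) = 113/268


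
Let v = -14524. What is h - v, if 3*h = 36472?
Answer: 80044/3 ≈ 26681.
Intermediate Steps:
h = 36472/3 (h = (⅓)*36472 = 36472/3 ≈ 12157.)
h - v = 36472/3 - 1*(-14524) = 36472/3 + 14524 = 80044/3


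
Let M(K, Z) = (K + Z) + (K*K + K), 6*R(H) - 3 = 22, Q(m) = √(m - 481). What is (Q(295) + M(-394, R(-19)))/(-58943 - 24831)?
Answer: -926713/502644 - I*√186/83774 ≈ -1.8437 - 0.0001628*I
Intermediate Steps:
Q(m) = √(-481 + m)
R(H) = 25/6 (R(H) = ½ + (⅙)*22 = ½ + 11/3 = 25/6)
M(K, Z) = Z + K² + 2*K (M(K, Z) = (K + Z) + (K² + K) = (K + Z) + (K + K²) = Z + K² + 2*K)
(Q(295) + M(-394, R(-19)))/(-58943 - 24831) = (√(-481 + 295) + (25/6 + (-394)² + 2*(-394)))/(-58943 - 24831) = (√(-186) + (25/6 + 155236 - 788))/(-83774) = (I*√186 + 926713/6)*(-1/83774) = (926713/6 + I*√186)*(-1/83774) = -926713/502644 - I*√186/83774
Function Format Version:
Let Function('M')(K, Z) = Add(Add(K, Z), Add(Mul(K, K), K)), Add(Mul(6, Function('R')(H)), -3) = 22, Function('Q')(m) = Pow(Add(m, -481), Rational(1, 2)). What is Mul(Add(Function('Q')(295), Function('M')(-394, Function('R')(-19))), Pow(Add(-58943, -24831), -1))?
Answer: Add(Rational(-926713, 502644), Mul(Rational(-1, 83774), I, Pow(186, Rational(1, 2)))) ≈ Add(-1.8437, Mul(-0.00016280, I))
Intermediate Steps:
Function('Q')(m) = Pow(Add(-481, m), Rational(1, 2))
Function('R')(H) = Rational(25, 6) (Function('R')(H) = Add(Rational(1, 2), Mul(Rational(1, 6), 22)) = Add(Rational(1, 2), Rational(11, 3)) = Rational(25, 6))
Function('M')(K, Z) = Add(Z, Pow(K, 2), Mul(2, K)) (Function('M')(K, Z) = Add(Add(K, Z), Add(Pow(K, 2), K)) = Add(Add(K, Z), Add(K, Pow(K, 2))) = Add(Z, Pow(K, 2), Mul(2, K)))
Mul(Add(Function('Q')(295), Function('M')(-394, Function('R')(-19))), Pow(Add(-58943, -24831), -1)) = Mul(Add(Pow(Add(-481, 295), Rational(1, 2)), Add(Rational(25, 6), Pow(-394, 2), Mul(2, -394))), Pow(Add(-58943, -24831), -1)) = Mul(Add(Pow(-186, Rational(1, 2)), Add(Rational(25, 6), 155236, -788)), Pow(-83774, -1)) = Mul(Add(Mul(I, Pow(186, Rational(1, 2))), Rational(926713, 6)), Rational(-1, 83774)) = Mul(Add(Rational(926713, 6), Mul(I, Pow(186, Rational(1, 2)))), Rational(-1, 83774)) = Add(Rational(-926713, 502644), Mul(Rational(-1, 83774), I, Pow(186, Rational(1, 2))))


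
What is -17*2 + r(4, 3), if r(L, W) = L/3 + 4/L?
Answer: -95/3 ≈ -31.667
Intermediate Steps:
r(L, W) = 4/L + L/3 (r(L, W) = L*(⅓) + 4/L = L/3 + 4/L = 4/L + L/3)
-17*2 + r(4, 3) = -17*2 + (4/4 + (⅓)*4) = -34 + (4*(¼) + 4/3) = -34 + (1 + 4/3) = -34 + 7/3 = -95/3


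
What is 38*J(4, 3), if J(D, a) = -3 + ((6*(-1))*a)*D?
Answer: -2850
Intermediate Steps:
J(D, a) = -3 - 6*D*a (J(D, a) = -3 + (-6*a)*D = -3 - 6*D*a)
38*J(4, 3) = 38*(-3 - 6*4*3) = 38*(-3 - 72) = 38*(-75) = -2850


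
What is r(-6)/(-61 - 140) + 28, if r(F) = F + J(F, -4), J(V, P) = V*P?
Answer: 1870/67 ≈ 27.910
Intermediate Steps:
J(V, P) = P*V
r(F) = -3*F (r(F) = F - 4*F = -3*F)
r(-6)/(-61 - 140) + 28 = (-3*(-6))/(-61 - 140) + 28 = 18/(-201) + 28 = -1/201*18 + 28 = -6/67 + 28 = 1870/67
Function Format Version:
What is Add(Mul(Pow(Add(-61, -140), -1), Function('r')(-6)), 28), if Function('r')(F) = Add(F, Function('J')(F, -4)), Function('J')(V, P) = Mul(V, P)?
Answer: Rational(1870, 67) ≈ 27.910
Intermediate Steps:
Function('J')(V, P) = Mul(P, V)
Function('r')(F) = Mul(-3, F) (Function('r')(F) = Add(F, Mul(-4, F)) = Mul(-3, F))
Add(Mul(Pow(Add(-61, -140), -1), Function('r')(-6)), 28) = Add(Mul(Pow(Add(-61, -140), -1), Mul(-3, -6)), 28) = Add(Mul(Pow(-201, -1), 18), 28) = Add(Mul(Rational(-1, 201), 18), 28) = Add(Rational(-6, 67), 28) = Rational(1870, 67)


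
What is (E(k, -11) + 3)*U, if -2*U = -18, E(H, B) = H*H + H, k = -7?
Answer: 405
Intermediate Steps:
E(H, B) = H + H**2 (E(H, B) = H**2 + H = H + H**2)
U = 9 (U = -1/2*(-18) = 9)
(E(k, -11) + 3)*U = (-7*(1 - 7) + 3)*9 = (-7*(-6) + 3)*9 = (42 + 3)*9 = 45*9 = 405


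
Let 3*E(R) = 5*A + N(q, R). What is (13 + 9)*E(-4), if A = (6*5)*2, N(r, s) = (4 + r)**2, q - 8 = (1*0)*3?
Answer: 3256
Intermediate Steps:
q = 8 (q = 8 + (1*0)*3 = 8 + 0*3 = 8 + 0 = 8)
A = 60 (A = 30*2 = 60)
E(R) = 148 (E(R) = (5*60 + (4 + 8)**2)/3 = (300 + 12**2)/3 = (300 + 144)/3 = (1/3)*444 = 148)
(13 + 9)*E(-4) = (13 + 9)*148 = 22*148 = 3256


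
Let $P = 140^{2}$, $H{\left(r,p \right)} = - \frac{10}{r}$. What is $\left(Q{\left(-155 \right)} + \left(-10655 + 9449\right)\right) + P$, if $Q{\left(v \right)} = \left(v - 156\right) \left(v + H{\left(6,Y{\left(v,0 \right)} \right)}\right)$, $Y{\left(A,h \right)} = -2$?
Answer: $\frac{201352}{3} \approx 67117.0$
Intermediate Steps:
$P = 19600$
$Q{\left(v \right)} = \left(-156 + v\right) \left(- \frac{5}{3} + v\right)$ ($Q{\left(v \right)} = \left(v - 156\right) \left(v - \frac{10}{6}\right) = \left(-156 + v\right) \left(v - \frac{5}{3}\right) = \left(-156 + v\right) \left(- \frac{5}{3} + v\right)$)
$\left(Q{\left(-155 \right)} + \left(-10655 + 9449\right)\right) + P = \left(\left(260 + \left(-155\right)^{2} - - \frac{73315}{3}\right) + \left(-10655 + 9449\right)\right) + 19600 = \left(\left(260 + 24025 + \frac{73315}{3}\right) - 1206\right) + 19600 = \left(\frac{146170}{3} - 1206\right) + 19600 = \frac{142552}{3} + 19600 = \frac{201352}{3}$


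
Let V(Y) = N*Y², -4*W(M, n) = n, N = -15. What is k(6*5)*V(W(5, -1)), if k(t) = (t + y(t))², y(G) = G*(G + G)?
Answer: -12558375/4 ≈ -3.1396e+6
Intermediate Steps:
y(G) = 2*G² (y(G) = G*(2*G) = 2*G²)
W(M, n) = -n/4
k(t) = (t + 2*t²)²
V(Y) = -15*Y²
k(6*5)*V(W(5, -1)) = ((6*5)²*(1 + 2*(6*5))²)*(-15*(-¼*(-1))²) = (30²*(1 + 2*30)²)*(-15*(¼)²) = (900*(1 + 60)²)*(-15*1/16) = (900*61²)*(-15/16) = (900*3721)*(-15/16) = 3348900*(-15/16) = -12558375/4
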